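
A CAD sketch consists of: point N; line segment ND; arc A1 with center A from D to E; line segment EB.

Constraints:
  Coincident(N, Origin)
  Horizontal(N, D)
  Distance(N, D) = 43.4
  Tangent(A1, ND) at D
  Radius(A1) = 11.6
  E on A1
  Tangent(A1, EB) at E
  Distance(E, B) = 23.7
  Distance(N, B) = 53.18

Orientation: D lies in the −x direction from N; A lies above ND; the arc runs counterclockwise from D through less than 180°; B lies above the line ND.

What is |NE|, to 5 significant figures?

35.208

N is at the origin; ND is horizontal with |ND| = 43.4 and D on the −x side, so D = (-43.400, 0.0000). A1 meets ND tangentially, so AD is at right angles to ND, so A = D + (0, 11.6) = (-43.400, 11.600). Since AE ⟂ EB (tangency), |AB| = √(11.6² + 23.7²) = 26.387 regardless of where E sits on A1. So B lies on both circle(N, 53.18) and circle(A, 26.387); the above-ND intersection is B = (-37.817, 37.389). E is the foot of the tangent from B: E = (-32.138, 14.380).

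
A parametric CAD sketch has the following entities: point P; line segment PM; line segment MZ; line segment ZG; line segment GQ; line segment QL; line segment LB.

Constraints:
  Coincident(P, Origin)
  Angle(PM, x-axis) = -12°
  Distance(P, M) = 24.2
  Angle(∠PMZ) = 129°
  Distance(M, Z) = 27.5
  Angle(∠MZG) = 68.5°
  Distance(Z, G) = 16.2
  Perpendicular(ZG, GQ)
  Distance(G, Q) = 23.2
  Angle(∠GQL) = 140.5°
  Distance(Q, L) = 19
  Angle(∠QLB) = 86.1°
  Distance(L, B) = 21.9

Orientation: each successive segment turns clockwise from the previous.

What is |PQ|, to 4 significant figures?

19.52

∠MZG = 68.5° gives ZG at -174.5° from the x-axis; with |ZG| = 16.2, G = (20.03, -31.09). The perpendicularity gives GQ at right angles to ZG, so GQ runs at 95.50°; with |GQ| = 23.2, Q = (17.81, -7.994). Then |PQ| = |Q − P| = 19.52.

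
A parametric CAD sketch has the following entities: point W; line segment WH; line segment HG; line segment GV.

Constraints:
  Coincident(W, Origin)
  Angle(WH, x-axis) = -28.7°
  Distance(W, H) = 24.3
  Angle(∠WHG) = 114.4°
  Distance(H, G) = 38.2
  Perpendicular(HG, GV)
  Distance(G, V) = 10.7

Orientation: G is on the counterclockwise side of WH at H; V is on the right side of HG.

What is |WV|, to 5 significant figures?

58.350

∠WHG = 114.4°, so HG runs at -28.7° + (180° − 114.4°) = 36.900° from the x-axis; with |HG| = 38.2, G = H + 38.2·(cos 36.900°, sin 36.900°) = (51.863, 11.267). HG is perpendicular to GV; with |GV| = 10.7 on the right of HG, V = G + 10.7·(0.60042, -0.79968) = (58.287, 2.7100). Then |WV| = |V − W| = 58.350.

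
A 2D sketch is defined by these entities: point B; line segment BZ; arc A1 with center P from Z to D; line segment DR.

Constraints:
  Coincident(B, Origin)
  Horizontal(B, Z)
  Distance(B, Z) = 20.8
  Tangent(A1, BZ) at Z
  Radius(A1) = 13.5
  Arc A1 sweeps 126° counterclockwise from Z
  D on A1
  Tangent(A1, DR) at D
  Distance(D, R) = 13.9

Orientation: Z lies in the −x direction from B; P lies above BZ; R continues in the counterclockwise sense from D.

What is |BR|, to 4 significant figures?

37.33

On A1, Z sits at bearing -90° from P; a 126° counterclockwise sweep puts D at bearing 36°, so D = P + 13.5·(cos 36°, sin 36°) = (-9.878, 21.44). A1 meets DR tangentially, so PD is at right angles to DR, so DR runs along (−sin 36°, cos 36°); with |DR| = 13.9, R = (-18.05, 32.68). Then |BR| = |R − B| = 37.33.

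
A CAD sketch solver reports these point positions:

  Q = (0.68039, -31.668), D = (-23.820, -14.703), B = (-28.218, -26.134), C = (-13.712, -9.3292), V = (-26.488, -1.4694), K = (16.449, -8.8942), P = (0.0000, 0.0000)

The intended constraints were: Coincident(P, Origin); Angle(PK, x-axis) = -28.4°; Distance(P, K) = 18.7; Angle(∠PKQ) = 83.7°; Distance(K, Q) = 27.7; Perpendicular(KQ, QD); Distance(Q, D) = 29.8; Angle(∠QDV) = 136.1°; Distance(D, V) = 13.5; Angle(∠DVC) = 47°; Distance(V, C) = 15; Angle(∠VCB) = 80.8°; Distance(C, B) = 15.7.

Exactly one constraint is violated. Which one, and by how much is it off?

Distance(C, B) = 15.7 — off by 6.50.

P = (0.00, 0.00) ✓; PK at -28.40° ✓; |PK| = 18.70 ✓; ∠PKQ = 83.70° ✓; |KQ| = 27.70 ✓; ∠(KQ, QD) = 90.00° ✓; |QD| = 29.80 ✓; ∠QDV = 136.1° ✓; |DV| = 13.50 ✓; ∠DVC = 47.00° ✓; |VC| = 15.00 ✓; ∠VCB = 80.80° ✓; |CB| = 22.20 ✗.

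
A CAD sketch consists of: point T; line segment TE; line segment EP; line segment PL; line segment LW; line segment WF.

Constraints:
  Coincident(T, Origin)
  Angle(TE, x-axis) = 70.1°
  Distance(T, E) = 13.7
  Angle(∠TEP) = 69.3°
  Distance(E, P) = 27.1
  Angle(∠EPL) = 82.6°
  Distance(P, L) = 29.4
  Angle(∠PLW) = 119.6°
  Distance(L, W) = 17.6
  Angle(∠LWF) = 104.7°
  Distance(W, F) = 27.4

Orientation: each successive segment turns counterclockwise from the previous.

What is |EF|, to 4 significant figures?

16.79

T is at the origin; TE runs at 70.1° with length 13.7, so E = (4.663, 12.88). ∠TEP = 69.3° gives EP at -179.2° from the x-axis; with |EP| = 27.1, P = (-22.43, 12.50). ∠EPL = 82.6° gives PL at -81.80° from the x-axis; with |PL| = 29.4, L = (-18.24, -16.60). ∠PLW = 119.6° gives LW at -21.40° from the x-axis; with |LW| = 17.6, W = (-1.854, -23.02). ∠LWF = 104.7° gives WF at 53.90° from the x-axis; with |WF| = 27.4, F = (14.29, -0.8788). Then |EF| = |F − E| = 16.79.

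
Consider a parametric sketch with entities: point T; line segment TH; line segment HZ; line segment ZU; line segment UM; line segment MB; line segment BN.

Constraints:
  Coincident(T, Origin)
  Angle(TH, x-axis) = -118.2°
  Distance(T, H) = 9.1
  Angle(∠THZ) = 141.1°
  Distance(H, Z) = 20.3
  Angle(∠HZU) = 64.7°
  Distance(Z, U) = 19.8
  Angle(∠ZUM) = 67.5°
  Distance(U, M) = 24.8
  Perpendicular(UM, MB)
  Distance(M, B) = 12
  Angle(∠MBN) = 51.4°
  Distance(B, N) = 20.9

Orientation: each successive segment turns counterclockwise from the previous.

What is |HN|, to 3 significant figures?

13.5

T is at the origin; TH runs at -118.2° with length 9.1, so H = (-4.30, -8.02). ∠THZ = 141.1° gives HZ at -79.3° from the x-axis; with |HZ| = 20.3, Z = (-0.531, -28.0). ∠HZU = 64.7° gives ZU at 36.0° from the x-axis; with |ZU| = 19.8, U = (15.5, -16.3). ∠ZUM = 67.5° gives UM at 148° from the x-axis; with |UM| = 24.8, M = (-5.66, -3.37). UM ⟂ MB, so MB runs at -122°; with |MB| = 12.0, B = (-11.9, -13.6). ∠MBN = 51.4° gives BN at 7.10° from the x-axis; with |BN| = 20.9, N = (8.81, -11.0). Then |HN| = |N − H| = 13.5.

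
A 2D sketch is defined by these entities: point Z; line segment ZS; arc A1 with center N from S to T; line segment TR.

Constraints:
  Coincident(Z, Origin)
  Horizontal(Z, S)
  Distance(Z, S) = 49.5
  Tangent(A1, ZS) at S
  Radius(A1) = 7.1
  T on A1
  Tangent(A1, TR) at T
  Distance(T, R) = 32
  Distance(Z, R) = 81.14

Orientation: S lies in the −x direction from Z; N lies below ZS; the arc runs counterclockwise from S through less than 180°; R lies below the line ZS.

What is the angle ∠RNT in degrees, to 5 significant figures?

77.490°

Checks: ∠(NS, SZ) = 90.00° ✓; |NS| = 7.100 ✓; |NT| = 7.100 ✓; ∠(NT, TR) = 90.00° ✓; |TR| = 32.00 ✓; |ZR| = 81.14 ✓.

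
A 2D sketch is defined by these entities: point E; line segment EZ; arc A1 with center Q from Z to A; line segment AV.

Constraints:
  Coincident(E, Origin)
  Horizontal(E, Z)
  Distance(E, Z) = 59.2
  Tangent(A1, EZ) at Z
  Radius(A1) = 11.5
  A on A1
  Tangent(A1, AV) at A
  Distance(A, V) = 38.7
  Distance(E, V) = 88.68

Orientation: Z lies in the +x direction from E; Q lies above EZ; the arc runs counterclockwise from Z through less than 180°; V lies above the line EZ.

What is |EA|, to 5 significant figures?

71.446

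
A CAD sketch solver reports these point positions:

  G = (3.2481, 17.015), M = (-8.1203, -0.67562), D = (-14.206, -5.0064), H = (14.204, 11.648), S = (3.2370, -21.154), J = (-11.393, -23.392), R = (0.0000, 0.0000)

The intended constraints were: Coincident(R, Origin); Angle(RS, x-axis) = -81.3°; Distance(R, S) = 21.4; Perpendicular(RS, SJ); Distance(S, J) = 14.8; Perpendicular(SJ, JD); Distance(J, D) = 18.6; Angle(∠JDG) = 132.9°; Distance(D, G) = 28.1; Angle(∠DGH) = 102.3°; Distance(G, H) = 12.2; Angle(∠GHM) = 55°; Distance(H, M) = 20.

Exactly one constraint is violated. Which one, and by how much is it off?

Distance(H, M) = 20 — off by 5.50.

R = (0.00, 0.00) ✓; RS at -81.30° ✓; |RS| = 21.40 ✓; ∠(RS, SJ) = 90.00° ✓; |SJ| = 14.80 ✓; ∠(SJ, JD) = 90.00° ✓; |JD| = 18.60 ✓; ∠JDG = 132.9° ✓; |DG| = 28.10 ✓; ∠DGH = 102.3° ✓; |GH| = 12.20 ✓; ∠GHM = 55.00° ✓; |HM| = 25.50 ✗.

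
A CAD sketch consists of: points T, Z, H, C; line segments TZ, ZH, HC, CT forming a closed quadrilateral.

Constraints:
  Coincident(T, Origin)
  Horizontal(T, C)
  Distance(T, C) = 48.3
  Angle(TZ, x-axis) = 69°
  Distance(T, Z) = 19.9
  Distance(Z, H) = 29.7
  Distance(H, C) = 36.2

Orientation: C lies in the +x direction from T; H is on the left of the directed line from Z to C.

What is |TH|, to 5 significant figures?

46.699

T is at the origin; TC is horizontal with |TC| = 48.3 and C in +x, so C = (48.3, 0). TZ runs at 69.0° with |TZ| = 19.9, so Z = (7.1315, 18.578). H is determined by |ZH| = 29.7 and |HC| = 36.2 together: it lies at the intersection of circle(Z, 29.7) and circle(C, 36.2). With |ZC| = 45.166, the foot of the radical line on ZC is 17.841 from Z and the perpendicular offset is √(29.7² − 17.841²) = 23.744. Taking the left-of-ZC solution: H = (33.160, 32.882).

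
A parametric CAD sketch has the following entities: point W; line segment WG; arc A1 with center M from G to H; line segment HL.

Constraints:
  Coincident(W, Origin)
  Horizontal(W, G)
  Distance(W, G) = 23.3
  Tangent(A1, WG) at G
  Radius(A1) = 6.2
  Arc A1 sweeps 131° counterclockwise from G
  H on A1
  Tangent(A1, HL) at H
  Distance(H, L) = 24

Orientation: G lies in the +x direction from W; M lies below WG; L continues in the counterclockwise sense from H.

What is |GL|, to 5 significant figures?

30.462

On A1, G sits at bearing 90° from M; a 131° counterclockwise sweep puts H at bearing 221°, so H = M + 6.2·(cos 221°, sin 221°) = (18.621, -10.268). A1 meets HL tangentially, so MH is at right angles to HL, so HL runs along (−sin 221°, cos 221°); with |HL| = 24.0, L = (34.366, -28.381). Then |GL| = |L − G| = 30.462.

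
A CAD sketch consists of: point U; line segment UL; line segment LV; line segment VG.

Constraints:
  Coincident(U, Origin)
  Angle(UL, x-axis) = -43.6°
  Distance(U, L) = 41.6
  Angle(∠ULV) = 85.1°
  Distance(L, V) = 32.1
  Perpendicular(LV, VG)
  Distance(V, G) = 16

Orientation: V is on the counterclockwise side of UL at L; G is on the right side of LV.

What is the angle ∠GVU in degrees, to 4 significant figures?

145.4°

U is at the origin; UL runs at -43.6° with length 41.6, so L = 41.6·(cos -43.6°, sin -43.6°) = (30.13, -28.69). ∠ULV = 85.1°, so LV runs at -43.6° + (180° − 85.1°) = 51.30° from the x-axis; with |LV| = 32.1, V = L + 32.1·(cos 51.30°, sin 51.30°) = (50.20, -3.636). The perpendicularity gives VG at right angles to LV; with |VG| = 16.0 on the right of LV, G = V + 16.0·(0.7804, -0.6252) = (62.68, -13.64). Then cos ∠GVU = VG·VU / (|VG||VU|), giving 145.4°.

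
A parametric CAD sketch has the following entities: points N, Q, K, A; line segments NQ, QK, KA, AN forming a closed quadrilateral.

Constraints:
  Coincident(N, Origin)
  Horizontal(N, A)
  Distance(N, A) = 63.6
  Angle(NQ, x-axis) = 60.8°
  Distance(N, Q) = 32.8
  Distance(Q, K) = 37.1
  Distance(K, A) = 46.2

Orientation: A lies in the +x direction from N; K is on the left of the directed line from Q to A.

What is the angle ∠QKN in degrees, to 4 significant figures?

16.95°

N is at the origin; NA is horizontal with |NA| = 63.6 and A in +x, so A = (63.6, 0). NQ runs at 60.8° with |NQ| = 32.8, so Q = (16.00, 28.63). K is determined by |QK| = 37.1 and |KA| = 46.2 together: it lies at the intersection of circle(Q, 37.1) and circle(A, 46.2). With |QA| = 55.55, the foot of the radical line on QA is 20.95 from Q and the perpendicular offset is √(37.1² − 20.95²) = 30.62. Taking the left-of-QA solution: K = (49.74, 44.07).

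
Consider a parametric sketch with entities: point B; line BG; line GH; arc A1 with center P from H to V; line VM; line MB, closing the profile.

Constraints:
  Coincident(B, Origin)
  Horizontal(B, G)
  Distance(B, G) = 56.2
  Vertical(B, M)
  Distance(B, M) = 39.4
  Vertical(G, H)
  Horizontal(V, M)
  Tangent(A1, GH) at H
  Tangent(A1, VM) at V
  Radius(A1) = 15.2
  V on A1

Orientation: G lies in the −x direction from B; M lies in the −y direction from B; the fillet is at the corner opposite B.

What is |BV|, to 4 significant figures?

56.86

B is at the origin; B and G share the same y with |BG| = 56.2 and G on the −x side, so G = (-56.20, 0.000). B and M share the same x with |BM| = 39.4 and M on the −y side, so M = (0.000, -39.40). The virtual corner opposite B is at (-56.20, -39.40). The tangent condition forces PH to be normal to GH and the tangent condition forces PV to be normal to VM, with radius 15.2, so the center P sits 15.2 in from both sides at P = (-41.00, -24.20). That places the tangent points at H = (-56.20, -24.20) on GH and V = (-41.00, -39.40) on VM. Then |BV| = |V − B| = 56.86.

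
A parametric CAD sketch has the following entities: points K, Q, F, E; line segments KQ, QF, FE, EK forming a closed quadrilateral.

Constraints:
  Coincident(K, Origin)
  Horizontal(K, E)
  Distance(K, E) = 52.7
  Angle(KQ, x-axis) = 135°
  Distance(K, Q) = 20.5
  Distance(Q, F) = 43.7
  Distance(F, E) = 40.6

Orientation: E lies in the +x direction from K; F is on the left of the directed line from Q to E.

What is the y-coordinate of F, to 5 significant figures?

30.672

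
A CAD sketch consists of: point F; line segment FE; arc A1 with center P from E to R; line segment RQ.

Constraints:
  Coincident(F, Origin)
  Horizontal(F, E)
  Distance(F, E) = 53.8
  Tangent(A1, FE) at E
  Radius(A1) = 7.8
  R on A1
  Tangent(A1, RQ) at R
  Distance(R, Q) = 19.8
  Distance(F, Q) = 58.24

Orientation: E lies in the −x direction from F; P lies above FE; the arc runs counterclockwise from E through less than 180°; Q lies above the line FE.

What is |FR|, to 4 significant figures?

47.17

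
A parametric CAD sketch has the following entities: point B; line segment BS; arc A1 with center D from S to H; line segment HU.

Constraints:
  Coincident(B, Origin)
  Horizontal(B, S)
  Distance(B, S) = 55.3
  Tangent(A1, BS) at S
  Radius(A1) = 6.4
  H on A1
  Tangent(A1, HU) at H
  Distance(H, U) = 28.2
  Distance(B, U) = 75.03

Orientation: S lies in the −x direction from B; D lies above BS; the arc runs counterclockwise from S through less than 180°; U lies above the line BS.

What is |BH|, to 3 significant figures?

51.3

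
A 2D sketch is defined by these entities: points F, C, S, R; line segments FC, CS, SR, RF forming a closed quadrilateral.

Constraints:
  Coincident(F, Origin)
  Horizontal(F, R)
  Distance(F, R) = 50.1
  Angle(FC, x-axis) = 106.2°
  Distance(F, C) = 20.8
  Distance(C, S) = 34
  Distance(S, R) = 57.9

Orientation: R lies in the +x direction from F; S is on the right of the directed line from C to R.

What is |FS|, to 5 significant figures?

15.284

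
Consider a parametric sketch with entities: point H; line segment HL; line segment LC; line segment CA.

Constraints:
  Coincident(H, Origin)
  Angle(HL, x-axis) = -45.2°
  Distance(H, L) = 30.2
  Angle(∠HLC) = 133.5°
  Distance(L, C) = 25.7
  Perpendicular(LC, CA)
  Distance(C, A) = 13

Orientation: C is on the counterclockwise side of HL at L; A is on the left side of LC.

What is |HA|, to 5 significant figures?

47.334

H is at the origin; HL runs at -45.2° with length 30.2, so L = 30.2·(cos -45.2°, sin -45.2°) = (21.280, -21.429). ∠HLC = 133.5°, so LC runs at -45.2° + (180° − 133.5°) = 1.3000° from the x-axis; with |LC| = 25.7, C = L + 25.7·(cos 1.3000°, sin 1.3000°) = (46.973, -20.846). LC is perpendicular to CA; with |CA| = 13.0 on the left of LC, A = C + 13.0·(-0.022687, 0.99974) = (46.678, -7.8493). Then |HA| = |A − H| = 47.334.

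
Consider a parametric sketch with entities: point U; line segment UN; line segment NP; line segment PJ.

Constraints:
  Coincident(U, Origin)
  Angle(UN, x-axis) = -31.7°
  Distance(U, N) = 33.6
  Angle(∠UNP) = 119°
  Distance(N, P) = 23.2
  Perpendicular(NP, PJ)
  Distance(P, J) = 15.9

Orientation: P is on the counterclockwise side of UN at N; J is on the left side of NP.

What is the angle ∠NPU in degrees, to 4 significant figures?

36.66°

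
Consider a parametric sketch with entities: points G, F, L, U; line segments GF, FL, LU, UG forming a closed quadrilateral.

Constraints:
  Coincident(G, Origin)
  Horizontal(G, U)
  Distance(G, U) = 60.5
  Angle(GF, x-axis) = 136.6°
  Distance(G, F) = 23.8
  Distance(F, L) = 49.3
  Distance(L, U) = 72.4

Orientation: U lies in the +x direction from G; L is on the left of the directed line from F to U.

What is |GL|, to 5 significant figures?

56.561

Checks: |FL| = 49.30 ✓; |LU| = 72.40 ✓.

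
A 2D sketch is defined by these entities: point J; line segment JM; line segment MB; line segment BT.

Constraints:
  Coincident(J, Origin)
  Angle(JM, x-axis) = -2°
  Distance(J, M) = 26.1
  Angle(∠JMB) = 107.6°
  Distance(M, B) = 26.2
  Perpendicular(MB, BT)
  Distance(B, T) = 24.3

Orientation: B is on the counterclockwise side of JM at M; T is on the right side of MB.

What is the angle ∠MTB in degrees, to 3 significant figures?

47.2°

∠JMB = 107.6°, so MB runs at -2.0° + (180° − 107.6°) = 70.4° from the x-axis; with |MB| = 26.2, B = M + 26.2·(cos 70.4°, sin 70.4°) = (34.9, 23.8). MB is perpendicular to BT; with |BT| = 24.3 on the right of MB, T = B + 24.3·(0.942, -0.335) = (57.8, 15.6). Then cos ∠MTB = TM·TB / (|TM||TB|), giving 47.2°.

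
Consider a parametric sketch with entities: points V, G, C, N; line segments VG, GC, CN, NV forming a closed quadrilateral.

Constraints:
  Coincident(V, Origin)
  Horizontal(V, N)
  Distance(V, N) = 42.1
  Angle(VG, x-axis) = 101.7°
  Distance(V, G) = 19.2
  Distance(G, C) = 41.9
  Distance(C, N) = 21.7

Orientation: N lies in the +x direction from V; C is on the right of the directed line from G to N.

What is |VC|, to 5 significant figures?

27.144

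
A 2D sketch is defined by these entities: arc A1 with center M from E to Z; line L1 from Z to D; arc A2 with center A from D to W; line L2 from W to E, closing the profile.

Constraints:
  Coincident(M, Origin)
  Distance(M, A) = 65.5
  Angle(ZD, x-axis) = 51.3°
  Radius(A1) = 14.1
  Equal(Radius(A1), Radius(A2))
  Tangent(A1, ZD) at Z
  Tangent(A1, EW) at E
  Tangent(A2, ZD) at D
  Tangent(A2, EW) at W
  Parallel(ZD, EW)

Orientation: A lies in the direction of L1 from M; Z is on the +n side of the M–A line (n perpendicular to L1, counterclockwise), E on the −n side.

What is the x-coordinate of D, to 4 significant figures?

29.95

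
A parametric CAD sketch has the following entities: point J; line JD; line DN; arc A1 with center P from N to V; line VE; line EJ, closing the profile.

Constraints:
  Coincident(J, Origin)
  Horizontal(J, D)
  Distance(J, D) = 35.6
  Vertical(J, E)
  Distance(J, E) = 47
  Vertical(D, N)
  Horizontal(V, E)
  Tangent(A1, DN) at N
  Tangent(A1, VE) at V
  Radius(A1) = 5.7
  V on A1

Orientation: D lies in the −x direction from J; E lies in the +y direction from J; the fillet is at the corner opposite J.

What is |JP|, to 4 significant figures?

50.99

J is at the origin; J and D share the same y with |JD| = 35.6 and D on the −x side, so D = (-35.60, 0.000). JE is vertical with |JE| = 47.0 and E on the +y side, so E = (0.000, 47.00). The virtual corner opposite J is at (-35.60, 47.00). Tangency of A1 to DN means the radius PN is perpendicular to DN and the tangent condition forces PV to be normal to VE, with radius 5.7, so the center P sits 5.7 in from both sides at P = (-29.90, 41.30). Then |JP| = |P − J| = 50.99.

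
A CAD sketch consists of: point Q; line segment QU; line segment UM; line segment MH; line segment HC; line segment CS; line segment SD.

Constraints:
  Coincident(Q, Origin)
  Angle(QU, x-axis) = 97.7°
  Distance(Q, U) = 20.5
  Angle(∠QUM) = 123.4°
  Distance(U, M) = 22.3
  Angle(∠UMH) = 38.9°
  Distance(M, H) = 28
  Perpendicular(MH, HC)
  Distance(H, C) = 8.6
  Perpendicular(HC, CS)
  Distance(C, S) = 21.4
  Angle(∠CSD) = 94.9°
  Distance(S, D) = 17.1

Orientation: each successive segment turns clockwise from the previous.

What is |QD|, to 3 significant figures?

35.6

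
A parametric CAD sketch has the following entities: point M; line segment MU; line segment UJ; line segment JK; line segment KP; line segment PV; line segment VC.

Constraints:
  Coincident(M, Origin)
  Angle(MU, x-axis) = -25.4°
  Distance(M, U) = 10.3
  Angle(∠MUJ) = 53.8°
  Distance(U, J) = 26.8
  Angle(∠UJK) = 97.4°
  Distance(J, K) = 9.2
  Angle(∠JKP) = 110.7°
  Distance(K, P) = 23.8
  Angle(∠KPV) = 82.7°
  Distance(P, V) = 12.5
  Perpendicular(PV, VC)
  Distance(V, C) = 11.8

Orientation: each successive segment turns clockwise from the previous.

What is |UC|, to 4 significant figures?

14.30

M is at the origin; MU runs at -25.4° with length 10.3, so U = (9.304, -4.418). ∠MUJ = 53.8° gives UJ at -151.6° from the x-axis; with |UJ| = 26.8, J = (-14.27, -17.16). ∠UJK = 97.4° gives JK at 125.8° from the x-axis; with |JK| = 9.2, K = (-19.65, -9.703). ∠JKP = 110.7° gives KP at 56.50° from the x-axis; with |KP| = 23.8, P = (-6.516, 10.14). ∠KPV = 82.7° gives PV at -40.80° from the x-axis; with |PV| = 12.5, V = (2.947, 1.976). The perpendicularity gives VC at right angles to PV, so VC runs at -130.8°; with |VC| = 11.8, C = (-4.764, -6.957). Then |UC| = |C − U| = 14.30.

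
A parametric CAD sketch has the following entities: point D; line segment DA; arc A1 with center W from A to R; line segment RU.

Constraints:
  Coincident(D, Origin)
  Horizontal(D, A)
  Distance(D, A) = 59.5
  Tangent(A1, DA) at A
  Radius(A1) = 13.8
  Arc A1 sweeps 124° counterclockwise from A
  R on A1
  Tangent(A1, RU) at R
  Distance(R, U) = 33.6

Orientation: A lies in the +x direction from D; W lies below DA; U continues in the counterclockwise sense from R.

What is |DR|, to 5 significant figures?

52.656

D is at the origin; D and A share the same y with |DA| = 59.5 and A on the +x side, so A = (59.500, 0.0000). Tangency of A1 to DA means the radius WA is perpendicular to DA, so W = A + (0, -13.8) = (59.500, -13.800). On A1, A sits at bearing 90° from W; a 124° counterclockwise sweep puts R at bearing 214°, so R = W + 13.8·(cos 214°, sin 214°) = (48.059, -21.517). Then |DR| = |R − D| = 52.656.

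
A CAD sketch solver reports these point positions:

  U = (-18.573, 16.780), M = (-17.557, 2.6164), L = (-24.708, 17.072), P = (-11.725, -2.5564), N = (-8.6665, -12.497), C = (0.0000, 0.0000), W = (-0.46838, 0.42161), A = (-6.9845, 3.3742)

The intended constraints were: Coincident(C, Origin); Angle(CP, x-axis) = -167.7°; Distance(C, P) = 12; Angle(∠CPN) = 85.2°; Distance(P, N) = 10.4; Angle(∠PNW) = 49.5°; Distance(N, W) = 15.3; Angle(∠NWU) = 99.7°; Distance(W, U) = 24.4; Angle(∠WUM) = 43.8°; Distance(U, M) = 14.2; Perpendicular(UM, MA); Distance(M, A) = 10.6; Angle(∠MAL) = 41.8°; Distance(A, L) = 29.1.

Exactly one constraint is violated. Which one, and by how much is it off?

Distance(A, L) = 29.1 — off by 6.70.

C = (0.00, 0.00) ✓; CP at -167.7° ✓; |CP| = 12.00 ✓; ∠CPN = 85.20° ✓; |PN| = 10.40 ✓; ∠PNW = 49.50° ✓; |NW| = 15.30 ✓; ∠NWU = 99.70° ✓; |WU| = 24.40 ✓; ∠WUM = 43.80° ✓; |UM| = 14.20 ✓; ∠(UM, MA) = 90.00° ✓; |MA| = 10.60 ✓; ∠MAL = 41.80° ✓; |AL| = 22.40 ✗.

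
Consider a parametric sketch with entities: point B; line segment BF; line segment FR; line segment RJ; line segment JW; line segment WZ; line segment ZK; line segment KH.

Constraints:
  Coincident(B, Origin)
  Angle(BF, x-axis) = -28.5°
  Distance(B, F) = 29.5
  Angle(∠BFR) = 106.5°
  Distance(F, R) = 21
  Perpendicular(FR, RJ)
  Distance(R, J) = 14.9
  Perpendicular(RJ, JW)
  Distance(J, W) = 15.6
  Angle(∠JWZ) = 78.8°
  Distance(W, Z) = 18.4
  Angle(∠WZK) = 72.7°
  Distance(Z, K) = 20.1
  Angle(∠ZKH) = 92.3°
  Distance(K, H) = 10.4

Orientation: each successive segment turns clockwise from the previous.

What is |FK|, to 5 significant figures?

27.406

B is at the origin; BF runs at -28.5° with length 29.5, so F = (25.925, -14.076). ∠BFR = 106.5° gives FR at -102.00° from the x-axis; with |FR| = 21.0, R = (21.559, -34.617). The perpendicularity gives RJ at right angles to FR, so RJ runs at 168.00°; with |RJ| = 14.9, J = (6.9846, -31.519). RJ is perpendicular to JW, so JW runs at 78.000°; with |JW| = 15.6, W = (10.228, -16.260). ∠JWZ = 78.8° gives WZ at -23.200° from the x-axis; with |WZ| = 18.4, Z = (27.140, -23.509). ∠WZK = 72.7° gives ZK at -130.50° from the x-axis; with |ZK| = 20.1, K = (14.086, -38.793). Then |FK| = |K − F| = 27.406.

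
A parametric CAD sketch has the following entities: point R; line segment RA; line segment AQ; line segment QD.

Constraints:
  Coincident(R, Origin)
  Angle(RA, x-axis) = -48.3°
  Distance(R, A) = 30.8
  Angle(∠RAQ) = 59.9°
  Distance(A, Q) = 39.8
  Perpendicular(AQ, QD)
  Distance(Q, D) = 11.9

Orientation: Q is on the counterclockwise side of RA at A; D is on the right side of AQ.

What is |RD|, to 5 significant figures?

45.595

R is at the origin; RA runs at -48.3° with length 30.8, so A = 30.8·(cos -48.3°, sin -48.3°) = (20.489, -22.996). ∠RAQ = 59.9°, so AQ runs at -48.3° + (180° − 59.9°) = 71.800° from the x-axis; with |AQ| = 39.8, Q = A + 39.8·(cos 71.800°, sin 71.800°) = (32.920, 14.812). AQ ⟂ QD; with |QD| = 11.9 on the right of AQ, D = Q + 11.9·(0.94997, -0.31233) = (44.225, 11.096). Then |RD| = |D − R| = 45.595.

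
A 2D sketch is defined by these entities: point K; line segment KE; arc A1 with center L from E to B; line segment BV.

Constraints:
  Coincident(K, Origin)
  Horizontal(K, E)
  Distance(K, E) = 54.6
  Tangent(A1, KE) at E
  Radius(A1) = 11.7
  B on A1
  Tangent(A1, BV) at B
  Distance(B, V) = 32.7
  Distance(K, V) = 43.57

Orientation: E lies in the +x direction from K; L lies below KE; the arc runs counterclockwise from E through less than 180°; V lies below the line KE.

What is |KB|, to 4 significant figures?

44.94

K is at the origin; K and E share the same y with |KE| = 54.6 and E on the +x side, so E = (54.60, 0.000). Tangency of A1 to KE means the radius LE is perpendicular to KE, so L = E + (0, -11.7) = (54.60, -11.70). Since LB ⟂ BV (tangency), |LV| = √(11.7² + 32.7²) = 34.73 regardless of where B sits on A1. So V lies on both circle(K, 43.57) and circle(L, 34.73); the below-KE intersection is V = (27.68, -33.65). B is the foot of the tangent from V: B = (44.58, -5.653).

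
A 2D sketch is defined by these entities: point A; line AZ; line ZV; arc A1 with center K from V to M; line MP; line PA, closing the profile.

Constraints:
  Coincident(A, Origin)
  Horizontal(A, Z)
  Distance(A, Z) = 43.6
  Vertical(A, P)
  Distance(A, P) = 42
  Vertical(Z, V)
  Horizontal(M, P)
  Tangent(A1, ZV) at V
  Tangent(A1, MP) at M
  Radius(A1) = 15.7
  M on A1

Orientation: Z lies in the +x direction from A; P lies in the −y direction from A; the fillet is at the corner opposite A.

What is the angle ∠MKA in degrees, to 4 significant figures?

133.3°

The virtual corner opposite A is at (43.60, -42.00). Tangency of A1 to ZV means the radius KV is perpendicular to ZV and A1 meets MP tangentially, so KM is at right angles to MP, with radius 15.7, so the center K sits 15.7 in from both sides at K = (27.90, -26.30). That places the tangent points at V = (43.60, -26.30) on ZV and M = (27.90, -42.00) on MP. Then cos ∠MKA = KM·KA / (|KM||KA|), giving 133.3°.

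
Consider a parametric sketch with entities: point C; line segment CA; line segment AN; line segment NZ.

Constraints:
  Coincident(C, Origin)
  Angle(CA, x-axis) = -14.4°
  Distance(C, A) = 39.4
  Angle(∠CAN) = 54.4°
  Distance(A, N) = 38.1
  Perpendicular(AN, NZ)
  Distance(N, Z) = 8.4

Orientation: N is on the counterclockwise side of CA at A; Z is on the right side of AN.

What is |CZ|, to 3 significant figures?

43.2

C is at the origin; CA runs at -14.4° with length 39.4, so A = 39.4·(cos -14.4°, sin -14.4°) = (38.2, -9.80). ∠CAN = 54.4°, so AN runs at -14.4° + (180° − 54.4°) = 111° from the x-axis; with |AN| = 38.1, N = A + 38.1·(cos 111°, sin 111°) = (24.4, 25.7). AN ⟂ NZ; with |NZ| = 8.4 on the right of AN, Z = N + 8.4·(0.932, 0.362) = (32.2, 28.8). Then |CZ| = |Z − C| = 43.2.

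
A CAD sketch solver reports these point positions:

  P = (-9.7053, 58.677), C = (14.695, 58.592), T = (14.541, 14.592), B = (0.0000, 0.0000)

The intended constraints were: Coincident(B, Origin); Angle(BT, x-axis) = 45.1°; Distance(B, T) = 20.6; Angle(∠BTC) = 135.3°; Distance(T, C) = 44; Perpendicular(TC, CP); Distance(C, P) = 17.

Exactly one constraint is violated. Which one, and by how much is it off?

Distance(C, P) = 17 — off by 7.40.

B = (0.00, 0.00) ✓; BT at 45.10° ✓; |BT| = 20.60 ✓; ∠BTC = 135.3° ✓; |TC| = 44.00 ✓; ∠(TC, CP) = 90.00° ✓; |CP| = 24.40 ✗.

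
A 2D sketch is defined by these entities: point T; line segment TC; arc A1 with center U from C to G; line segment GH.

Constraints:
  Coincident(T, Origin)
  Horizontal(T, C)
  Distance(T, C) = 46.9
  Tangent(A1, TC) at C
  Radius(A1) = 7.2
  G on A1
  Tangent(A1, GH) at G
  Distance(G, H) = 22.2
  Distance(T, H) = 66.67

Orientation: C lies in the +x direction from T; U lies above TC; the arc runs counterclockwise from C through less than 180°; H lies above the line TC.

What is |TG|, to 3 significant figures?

53.8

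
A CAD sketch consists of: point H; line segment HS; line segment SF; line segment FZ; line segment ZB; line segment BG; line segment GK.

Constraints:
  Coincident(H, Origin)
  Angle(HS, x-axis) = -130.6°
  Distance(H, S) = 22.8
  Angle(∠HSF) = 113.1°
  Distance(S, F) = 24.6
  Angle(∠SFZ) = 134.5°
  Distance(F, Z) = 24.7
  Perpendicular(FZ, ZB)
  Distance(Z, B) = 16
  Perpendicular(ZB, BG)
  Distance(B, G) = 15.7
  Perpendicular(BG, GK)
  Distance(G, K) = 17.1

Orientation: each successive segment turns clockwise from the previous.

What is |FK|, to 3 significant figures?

9.07

H is at the origin; HS runs at -130.6° with length 22.8, so S = (-14.8, -17.3). ∠HSF = 113.1° gives SF at 162° from the x-axis; with |SF| = 24.6, F = (-38.3, -9.91). ∠SFZ = 134.5° gives FZ at 117° from the x-axis; with |FZ| = 24.7, Z = (-49.5, 12.1). FZ is perpendicular to ZB, so ZB runs at 27.0°; with |ZB| = 16.0, B = (-35.3, 19.4). ZB ⟂ BG, so BG runs at -63.0°; with |BG| = 15.7, G = (-28.1, 5.37). The perpendicularity gives GK at right angles to BG, so GK runs at -153°; with |GK| = 17.1, K = (-43.4, -2.39). Then |FK| = |K − F| = 9.07.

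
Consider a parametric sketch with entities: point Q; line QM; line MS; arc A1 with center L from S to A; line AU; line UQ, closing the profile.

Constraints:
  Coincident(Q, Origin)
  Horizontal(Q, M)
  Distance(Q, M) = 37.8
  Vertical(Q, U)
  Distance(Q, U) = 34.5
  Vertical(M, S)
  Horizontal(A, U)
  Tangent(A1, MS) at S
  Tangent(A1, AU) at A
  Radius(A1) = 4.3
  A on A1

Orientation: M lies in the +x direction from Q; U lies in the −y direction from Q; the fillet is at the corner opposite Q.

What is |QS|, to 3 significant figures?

48.4

Q is at the origin; Q and M share the same y with |QM| = 37.8 and M on the +x side, so M = (37.8, 0.00). Q and U share the same x with |QU| = 34.5 and U on the −y side, so U = (0.00, -34.5). The virtual corner opposite Q is at (37.8, -34.5). Since A1 is tangent to MS there, LS ⟂ MS and the tangent condition forces LA to be normal to AU, with radius 4.3, so the center L sits 4.3 in from both sides at L = (33.5, -30.2). That places the tangent points at S = (37.8, -30.2) on MS and A = (33.5, -34.5) on AU. Then |QS| = |S − Q| = 48.4.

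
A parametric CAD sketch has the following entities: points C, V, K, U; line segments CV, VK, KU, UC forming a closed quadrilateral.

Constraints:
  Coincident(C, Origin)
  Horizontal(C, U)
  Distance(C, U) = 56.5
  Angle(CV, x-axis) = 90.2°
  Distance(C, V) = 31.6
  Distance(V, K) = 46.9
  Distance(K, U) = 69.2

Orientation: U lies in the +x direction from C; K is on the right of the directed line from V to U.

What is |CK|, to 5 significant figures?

17.940

C is at the origin; CU is horizontal with |CU| = 56.5 and U in +x, so U = (56.5, 0). CV runs at 90.2° with |CV| = 31.6, so V = (-0.11030, 31.600). K is determined by |VK| = 46.9 and |KU| = 69.2 together: it lies at the intersection of circle(V, 46.9) and circle(U, 69.2). With |VU| = 64.833, the foot of the radical line on VU is 12.449 from V and the perpendicular offset is √(46.9² − 12.449²) = 45.218. Taking the right-of-VU solution: K = (-11.279, -13.951).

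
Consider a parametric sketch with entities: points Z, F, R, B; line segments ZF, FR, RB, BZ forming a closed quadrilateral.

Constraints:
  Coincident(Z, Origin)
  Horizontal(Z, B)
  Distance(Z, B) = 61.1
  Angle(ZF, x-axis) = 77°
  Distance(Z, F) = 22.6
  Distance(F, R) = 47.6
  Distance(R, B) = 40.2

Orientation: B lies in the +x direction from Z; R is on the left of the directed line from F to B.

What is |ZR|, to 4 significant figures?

62.92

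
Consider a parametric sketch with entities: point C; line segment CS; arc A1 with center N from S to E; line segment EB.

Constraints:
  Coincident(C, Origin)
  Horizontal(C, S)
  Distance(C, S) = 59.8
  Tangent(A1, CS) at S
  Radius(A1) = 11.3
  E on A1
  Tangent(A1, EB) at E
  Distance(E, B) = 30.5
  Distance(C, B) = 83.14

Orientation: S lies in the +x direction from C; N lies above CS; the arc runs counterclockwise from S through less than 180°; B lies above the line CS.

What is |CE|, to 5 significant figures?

71.929

C is at the origin; CS is horizontal with |CS| = 59.8 and S on the +x side, so S = (59.800, 0.0000). Since A1 is tangent to CS there, NS ⟂ CS, so N = S + (0, 11.3) = (59.800, 11.300). Since NE ⟂ EB (tangency), |NB| = √(11.3² + 30.5²) = 32.526 regardless of where E sits on A1. So B lies on both circle(C, 83.14) and circle(N, 32.526); the above-CS intersection is B = (72.091, 41.414). E is the foot of the tangent from B: E = (71.094, 10.931).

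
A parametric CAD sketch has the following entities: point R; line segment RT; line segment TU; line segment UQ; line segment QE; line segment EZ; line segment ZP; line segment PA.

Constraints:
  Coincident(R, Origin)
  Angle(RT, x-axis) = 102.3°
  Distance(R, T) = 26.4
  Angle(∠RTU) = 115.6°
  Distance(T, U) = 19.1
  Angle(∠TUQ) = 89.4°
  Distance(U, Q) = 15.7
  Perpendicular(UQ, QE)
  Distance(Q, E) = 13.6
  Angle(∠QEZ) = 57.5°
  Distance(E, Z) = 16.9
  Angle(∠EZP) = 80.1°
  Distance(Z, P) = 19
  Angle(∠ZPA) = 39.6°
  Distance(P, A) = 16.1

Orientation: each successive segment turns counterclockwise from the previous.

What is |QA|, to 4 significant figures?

6.937

∠EZP = 80.1° gives ZP at -150.3° from the x-axis; with |ZP| = 19.0, P = (-36.62, 18.37). ∠ZPA = 39.6° gives PA at -9.900° from the x-axis; with |PA| = 16.1, A = (-20.76, 15.60). Then |QA| = |A − Q| = 6.937.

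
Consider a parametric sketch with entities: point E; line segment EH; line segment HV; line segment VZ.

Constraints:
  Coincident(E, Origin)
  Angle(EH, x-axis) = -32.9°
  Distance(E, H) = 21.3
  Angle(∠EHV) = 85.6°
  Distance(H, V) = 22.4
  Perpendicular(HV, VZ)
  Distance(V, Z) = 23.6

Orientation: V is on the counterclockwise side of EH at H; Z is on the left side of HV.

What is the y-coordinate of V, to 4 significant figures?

8.116

E is at the origin; EH runs at -32.9° with length 21.3, so H = 21.3·(cos -32.9°, sin -32.9°) = (17.88, -11.57). ∠EHV = 85.6°, so HV runs at -32.9° + (180° − 85.6°) = 61.50° from the x-axis; with |HV| = 22.4, V = H + 22.4·(cos 61.50°, sin 61.50°) = (28.57, 8.116). So V.y = 8.116.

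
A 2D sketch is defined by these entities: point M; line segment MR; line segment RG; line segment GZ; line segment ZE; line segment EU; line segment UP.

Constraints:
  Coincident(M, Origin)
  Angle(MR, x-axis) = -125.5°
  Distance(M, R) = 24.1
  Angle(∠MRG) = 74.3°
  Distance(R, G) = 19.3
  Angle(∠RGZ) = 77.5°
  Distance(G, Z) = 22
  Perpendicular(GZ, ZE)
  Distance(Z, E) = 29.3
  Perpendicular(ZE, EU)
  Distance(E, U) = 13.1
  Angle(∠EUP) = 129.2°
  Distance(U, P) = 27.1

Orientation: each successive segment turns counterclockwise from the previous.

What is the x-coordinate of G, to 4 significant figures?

4.164

M is at the origin; MR runs at -125.5° with length 24.1, so R = (-13.99, -19.62). ∠MRG = 74.3° gives RG at -19.80° from the x-axis; with |RG| = 19.3, G = (4.164, -26.16). So G.x = 4.164.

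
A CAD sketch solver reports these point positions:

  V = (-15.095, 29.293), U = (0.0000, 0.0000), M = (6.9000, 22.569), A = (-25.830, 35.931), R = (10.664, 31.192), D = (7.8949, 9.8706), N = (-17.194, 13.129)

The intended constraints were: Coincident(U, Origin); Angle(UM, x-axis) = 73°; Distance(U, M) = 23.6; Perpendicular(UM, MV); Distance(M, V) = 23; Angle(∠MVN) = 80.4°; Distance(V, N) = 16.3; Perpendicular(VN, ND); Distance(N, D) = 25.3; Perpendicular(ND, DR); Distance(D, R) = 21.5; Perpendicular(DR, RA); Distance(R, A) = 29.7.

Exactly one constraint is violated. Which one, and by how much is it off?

Distance(R, A) = 29.7 — off by 7.10.

U = (0.00, 0.00) ✓; UM at 73.00° ✓; |UM| = 23.60 ✓; ∠(UM, MV) = 90.00° ✓; |MV| = 23.00 ✓; ∠MVN = 80.40° ✓; |VN| = 16.30 ✓; ∠(VN, ND) = 90.00° ✓; |ND| = 25.30 ✓; ∠(ND, DR) = 90.00° ✓; |DR| = 21.50 ✓; ∠(DR, RA) = 90.00° ✓; |RA| = 36.80 ✗.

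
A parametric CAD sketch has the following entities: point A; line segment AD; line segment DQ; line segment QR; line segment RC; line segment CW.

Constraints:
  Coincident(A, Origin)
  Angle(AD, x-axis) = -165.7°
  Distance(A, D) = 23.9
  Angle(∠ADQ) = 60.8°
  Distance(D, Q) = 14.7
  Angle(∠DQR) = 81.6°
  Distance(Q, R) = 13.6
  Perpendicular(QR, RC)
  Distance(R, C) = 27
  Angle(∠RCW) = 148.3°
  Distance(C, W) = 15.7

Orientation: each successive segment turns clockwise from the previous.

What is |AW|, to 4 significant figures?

43.35

QR ⟂ RC, so RC runs at -113.3°; with |RC| = 27.0, C = (-17.57, -21.88). ∠RCW = 148.3° gives CW at -145.0° from the x-axis; with |CW| = 15.7, W = (-30.43, -30.88). Then |AW| = |W − A| = 43.35.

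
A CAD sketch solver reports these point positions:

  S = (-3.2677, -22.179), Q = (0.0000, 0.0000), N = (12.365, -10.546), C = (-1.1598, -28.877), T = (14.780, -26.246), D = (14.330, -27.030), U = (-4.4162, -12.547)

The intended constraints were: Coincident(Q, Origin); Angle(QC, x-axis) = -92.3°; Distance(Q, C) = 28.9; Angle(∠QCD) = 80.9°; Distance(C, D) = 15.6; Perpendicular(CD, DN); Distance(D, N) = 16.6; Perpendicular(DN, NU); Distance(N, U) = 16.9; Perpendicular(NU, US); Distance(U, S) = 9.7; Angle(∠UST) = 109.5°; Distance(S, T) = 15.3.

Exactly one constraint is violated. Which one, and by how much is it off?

Distance(S, T) = 15.3 — off by 3.20.

Q = (0.00, 0.00) ✓; QC at -92.30° ✓; |QC| = 28.90 ✓; ∠QCD = 80.90° ✓; |CD| = 15.60 ✓; ∠(CD, DN) = 90.00° ✓; |DN| = 16.60 ✓; ∠(DN, NU) = 90.00° ✓; |NU| = 16.90 ✓; ∠(NU, US) = 90.00° ✓; |US| = 9.700 ✓; ∠UST = 109.5° ✓; |ST| = 18.50 ✗.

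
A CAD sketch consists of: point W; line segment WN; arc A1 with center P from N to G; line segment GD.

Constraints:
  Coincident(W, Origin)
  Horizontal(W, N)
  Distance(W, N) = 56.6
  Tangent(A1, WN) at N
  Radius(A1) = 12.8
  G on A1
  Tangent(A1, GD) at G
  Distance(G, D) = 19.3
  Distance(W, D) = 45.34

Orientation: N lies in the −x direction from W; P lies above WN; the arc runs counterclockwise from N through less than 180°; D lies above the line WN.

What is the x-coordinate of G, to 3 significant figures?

-44.8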